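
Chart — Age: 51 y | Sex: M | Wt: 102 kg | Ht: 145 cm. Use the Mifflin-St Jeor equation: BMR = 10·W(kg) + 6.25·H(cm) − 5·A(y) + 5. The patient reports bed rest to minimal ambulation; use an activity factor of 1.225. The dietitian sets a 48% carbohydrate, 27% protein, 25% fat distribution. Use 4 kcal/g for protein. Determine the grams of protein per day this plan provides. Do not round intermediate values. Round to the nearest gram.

139 g/day

Mifflin-St Jeor (male): BMR = 10(102) + 6.25(145) − 5(51) + 5 = 1020 + 906.25 − 255 + 5 = 1676.25 kcal/day.
TEE = 1676.25 × 1.225 = 2053.4063 kcal/day.
Protein energy = 27% × 2053.4063 = 554.4197 kcal.
Protein = 554.4197 ÷ 4 kcal/g = 138.6049 g.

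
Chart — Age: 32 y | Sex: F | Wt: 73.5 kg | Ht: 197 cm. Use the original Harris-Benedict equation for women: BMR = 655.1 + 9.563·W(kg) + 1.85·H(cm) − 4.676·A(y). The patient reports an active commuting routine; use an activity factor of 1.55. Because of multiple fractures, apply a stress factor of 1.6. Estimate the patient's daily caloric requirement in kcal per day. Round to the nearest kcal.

3901 kcal per day

Harris-Benedict: BMR = 655.1 + 9.563(73.5) + 1.85(197) − 4.676(32) = 1572.7985 kcal/day.
TEE = BMR × activity factor = 1572.7985 × 1.55 = 2437.8377 kcal/day.
Apply stress factor: 2437.8377 × 1.6 = 3900.5403 kcal/day.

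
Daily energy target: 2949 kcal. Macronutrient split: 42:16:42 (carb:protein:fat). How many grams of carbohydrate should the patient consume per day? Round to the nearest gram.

310 g/day

Carbohydrate energy = 42% × 2949 = 1238.58 kcal.
At 4 kcal/g: 1238.58 ÷ 4 = 309.645 g.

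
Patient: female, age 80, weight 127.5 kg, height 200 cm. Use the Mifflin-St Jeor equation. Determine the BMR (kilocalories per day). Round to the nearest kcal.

1964 kilocalories per day

Mifflin-St Jeor (female): BMR = 10(127.5) + 6.25(200) − 5(80) − 161 = 1275 + 1250 − 400 − 161 = 1964 kcal/day.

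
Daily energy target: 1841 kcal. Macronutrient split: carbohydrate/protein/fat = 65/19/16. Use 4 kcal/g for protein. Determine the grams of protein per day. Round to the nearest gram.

Protein energy = 19% × 1841 = 349.79 kcal.
At 4 kcal/g: 349.79 ÷ 4 = 87.4475 g.

87 g/day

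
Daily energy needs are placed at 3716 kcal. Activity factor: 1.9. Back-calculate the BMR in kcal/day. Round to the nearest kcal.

BMR = TEE ÷ activity factor = 3716 ÷ 1.9 = 1955.7895 kcal/day.

1956 kcal/day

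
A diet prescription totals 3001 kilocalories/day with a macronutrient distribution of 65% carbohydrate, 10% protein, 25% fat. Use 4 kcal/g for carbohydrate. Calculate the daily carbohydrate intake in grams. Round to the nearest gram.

Carbohydrate energy = 65% × 3001 = 1950.65 kcal.
At 4 kcal/g: 1950.65 ÷ 4 = 487.6625 g.

488 g/day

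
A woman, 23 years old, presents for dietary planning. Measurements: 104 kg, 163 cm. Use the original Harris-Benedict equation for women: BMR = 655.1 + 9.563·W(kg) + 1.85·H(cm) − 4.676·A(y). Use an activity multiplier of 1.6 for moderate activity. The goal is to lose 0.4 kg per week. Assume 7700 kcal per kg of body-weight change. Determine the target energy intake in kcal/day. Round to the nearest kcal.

Harris-Benedict: BMR = 655.1 + 9.563(104) + 1.85(163) − 4.676(23) = 1843.654 kcal/day.
TEE = 1843.654 × 1.6 = 2949.8464 kcal/day.
Required daily deficit = 0.4 × 7700 ÷ 7 = 440 kcal/day.
Target intake = 2949.8464 − 440 = 2509.8464 kcal/day.

2510 kcal/day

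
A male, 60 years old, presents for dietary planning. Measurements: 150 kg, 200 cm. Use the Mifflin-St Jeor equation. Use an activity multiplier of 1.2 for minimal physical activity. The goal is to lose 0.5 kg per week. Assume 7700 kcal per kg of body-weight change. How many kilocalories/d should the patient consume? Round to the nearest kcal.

2396 kilocalories/d

Mifflin-St Jeor (male): BMR = 10(150) + 6.25(200) − 5(60) + 5 = 1500 + 1250 − 300 + 5 = 2455 kcal/day.
TEE = 2455 × 1.2 = 2946 kcal/day.
Required daily deficit = 0.5 × 7700 ÷ 7 = 550 kcal/day.
Target intake = 2946 − 550 = 2396 kcal/day.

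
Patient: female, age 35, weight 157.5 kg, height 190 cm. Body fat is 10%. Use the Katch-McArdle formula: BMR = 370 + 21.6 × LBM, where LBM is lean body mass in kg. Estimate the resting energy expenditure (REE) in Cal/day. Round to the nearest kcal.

3432 Cal/day

LBM = 157.5 × (1 − 0.1) = 141.75 kg. Katch-McArdle: BMR = 370 + 21.6 × 141.75 = 3431.8 kcal/day.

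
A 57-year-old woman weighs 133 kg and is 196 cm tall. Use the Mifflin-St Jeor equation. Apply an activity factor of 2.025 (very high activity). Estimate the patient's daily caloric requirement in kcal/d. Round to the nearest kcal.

Mifflin-St Jeor (female): BMR = 10(133) + 6.25(196) − 5(57) − 161 = 1330 + 1225 − 285 − 161 = 2109 kcal/day.
TEE = BMR × activity factor = 2109 × 2.025 = 4270.725 kcal/day.

4271 kcal/d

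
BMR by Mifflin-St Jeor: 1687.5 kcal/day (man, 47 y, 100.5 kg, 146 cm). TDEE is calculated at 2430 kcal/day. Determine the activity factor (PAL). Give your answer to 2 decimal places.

1.44

Activity factor = TEE ÷ BMR = 2430 ÷ 1687.5 = 1.44.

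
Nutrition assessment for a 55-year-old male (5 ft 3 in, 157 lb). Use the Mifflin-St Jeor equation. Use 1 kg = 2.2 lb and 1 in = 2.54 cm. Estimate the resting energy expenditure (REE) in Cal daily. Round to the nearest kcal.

1444 Cal daily

Convert to metric: weight = 157 ÷ 2.2 = 71.3636 kg; height = (5×12 + 3) × 2.54 = 63 × 2.54 = 160.02 cm.
Mifflin-St Jeor (male): BMR = 10(71.3636) + 6.25(160.02) − 5(55) + 5 = 713.6364 + 1000.125 − 275 + 5 = 1443.7614 kcal/day.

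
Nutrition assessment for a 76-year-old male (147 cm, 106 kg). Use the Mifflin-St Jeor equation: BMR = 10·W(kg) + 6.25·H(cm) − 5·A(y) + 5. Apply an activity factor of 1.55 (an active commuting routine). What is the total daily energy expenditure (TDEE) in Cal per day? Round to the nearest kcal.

Mifflin-St Jeor (male): BMR = 10(106) + 6.25(147) − 5(76) + 5 = 1060 + 918.75 − 380 + 5 = 1603.75 kcal/day.
TEE = BMR × activity factor = 1603.75 × 1.55 = 2485.8125 kcal/day.

2486 Cal per day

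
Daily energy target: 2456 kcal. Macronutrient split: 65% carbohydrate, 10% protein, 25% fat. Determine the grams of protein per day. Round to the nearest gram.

61 g/day

Protein energy = 10% × 2456 = 245.6 kcal.
At 4 kcal/g: 245.6 ÷ 4 = 61.4 g.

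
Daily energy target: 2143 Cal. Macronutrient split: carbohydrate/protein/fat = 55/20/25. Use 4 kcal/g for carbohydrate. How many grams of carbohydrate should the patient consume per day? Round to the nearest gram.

Carbohydrate energy = 55% × 2143 = 1178.65 kcal.
At 4 kcal/g: 1178.65 ÷ 4 = 294.6625 g.

295 g/day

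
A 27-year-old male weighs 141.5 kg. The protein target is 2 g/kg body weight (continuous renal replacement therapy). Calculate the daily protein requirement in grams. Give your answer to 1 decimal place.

Protein = 2 g/kg × 141.5 kg = 283 g/day.

283.0 g/day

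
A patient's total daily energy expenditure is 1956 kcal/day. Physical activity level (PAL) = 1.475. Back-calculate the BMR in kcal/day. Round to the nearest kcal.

1326 kcal/day

BMR = TEE ÷ activity factor = 1956 ÷ 1.475 = 1326.1017 kcal/day.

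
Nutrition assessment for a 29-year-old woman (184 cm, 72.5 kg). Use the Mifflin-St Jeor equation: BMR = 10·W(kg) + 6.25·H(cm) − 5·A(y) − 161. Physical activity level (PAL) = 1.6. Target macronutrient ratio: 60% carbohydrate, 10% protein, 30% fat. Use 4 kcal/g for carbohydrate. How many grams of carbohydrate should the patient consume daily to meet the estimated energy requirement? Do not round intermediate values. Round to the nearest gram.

Mifflin-St Jeor (female): BMR = 10(72.5) + 6.25(184) − 5(29) − 161 = 725 + 1150 − 145 − 161 = 1569 kcal/day.
TEE = 1569 × 1.6 = 2510.4 kcal/day.
Carbohydrate energy = 60% × 2510.4 = 1506.24 kcal.
Carbohydrate = 1506.24 ÷ 4 kcal/g = 376.56 g.

377 g/day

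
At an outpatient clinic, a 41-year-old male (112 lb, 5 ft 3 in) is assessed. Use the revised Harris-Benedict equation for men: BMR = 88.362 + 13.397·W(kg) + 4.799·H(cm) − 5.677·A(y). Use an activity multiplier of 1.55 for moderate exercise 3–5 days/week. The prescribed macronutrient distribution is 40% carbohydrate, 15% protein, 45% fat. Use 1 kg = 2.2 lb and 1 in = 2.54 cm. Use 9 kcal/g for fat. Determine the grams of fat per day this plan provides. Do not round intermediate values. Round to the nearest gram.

Convert to metric: weight = 112 ÷ 2.2 = 50.9091 kg; height = (5×12 + 3) × 2.54 = 63 × 2.54 = 160.02 cm.
Harris-Benedict: BMR = 88.362 + 13.397(50.9091) + 4.799(160.02) − 5.677(41) = 1305.5701 kcal/day.
TEE = 1305.5701 × 1.55 = 2023.6336 kcal/day.
Fat energy = 45% × 2023.6336 = 910.6351 kcal.
Fat = 910.6351 ÷ 9 kcal/g = 101.1817 g.

101 g/day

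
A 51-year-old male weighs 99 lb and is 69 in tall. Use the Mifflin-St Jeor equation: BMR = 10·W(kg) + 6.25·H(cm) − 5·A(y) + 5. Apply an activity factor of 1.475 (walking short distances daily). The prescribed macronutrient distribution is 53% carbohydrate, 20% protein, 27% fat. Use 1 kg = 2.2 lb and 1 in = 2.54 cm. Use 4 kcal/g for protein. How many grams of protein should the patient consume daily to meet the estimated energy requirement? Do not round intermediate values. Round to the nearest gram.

96 g/day

Convert to metric: weight = 99 ÷ 2.2 = 45 kg; height = 69 × 2.54 = 175.26 cm.
Mifflin-St Jeor (male): BMR = 10(45) + 6.25(175.26) − 5(51) + 5 = 450 + 1095.375 − 255 + 5 = 1295.375 kcal/day.
TEE = 1295.375 × 1.475 = 1910.6781 kcal/day.
Protein energy = 20% × 1910.6781 = 382.1356 kcal.
Protein = 382.1356 ÷ 4 kcal/g = 95.5339 g.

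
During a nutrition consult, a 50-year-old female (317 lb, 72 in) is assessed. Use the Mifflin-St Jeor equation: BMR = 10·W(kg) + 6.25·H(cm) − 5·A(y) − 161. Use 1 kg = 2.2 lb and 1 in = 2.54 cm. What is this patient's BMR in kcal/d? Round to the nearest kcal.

Convert to metric: weight = 317 ÷ 2.2 = 144.0909 kg; height = 72 × 2.54 = 182.88 cm.
Mifflin-St Jeor (female): BMR = 10(144.0909) + 6.25(182.88) − 5(50) − 161 = 1440.9091 + 1143 − 250 − 161 = 2172.9091 kcal/day.

2173 kcal/d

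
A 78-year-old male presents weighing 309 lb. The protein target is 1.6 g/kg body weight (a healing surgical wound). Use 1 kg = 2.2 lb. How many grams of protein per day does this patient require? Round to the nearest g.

225 g/day

Weight in kg = 309 ÷ 2.2 = 140.4545 kg.
Protein = 1.6 g/kg × 140.4545 kg = 224.7273 g/day.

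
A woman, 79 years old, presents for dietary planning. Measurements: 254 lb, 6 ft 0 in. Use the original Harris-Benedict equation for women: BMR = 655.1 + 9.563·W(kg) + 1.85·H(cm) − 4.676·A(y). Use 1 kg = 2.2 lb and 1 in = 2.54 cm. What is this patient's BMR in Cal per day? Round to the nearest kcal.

1728 Cal per day

Convert to metric: weight = 254 ÷ 2.2 = 115.4545 kg; height = (6×12 + 0) × 2.54 = 72 × 2.54 = 182.88 cm.
Harris-Benedict: BMR = 655.1 + 9.563(115.4545) + 1.85(182.88) − 4.676(79) = 1728.1158 kcal/day.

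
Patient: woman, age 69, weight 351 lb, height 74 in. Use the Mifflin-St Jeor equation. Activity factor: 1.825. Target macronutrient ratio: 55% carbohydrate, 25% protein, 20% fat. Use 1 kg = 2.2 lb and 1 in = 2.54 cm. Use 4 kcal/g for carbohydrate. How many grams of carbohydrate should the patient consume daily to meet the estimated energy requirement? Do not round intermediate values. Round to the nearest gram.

Convert to metric: weight = 351 ÷ 2.2 = 159.5455 kg; height = 74 × 2.54 = 187.96 cm.
Mifflin-St Jeor (female): BMR = 10(159.5455) + 6.25(187.96) − 5(69) − 161 = 1595.4545 + 1174.75 − 345 − 161 = 2264.2045 kcal/day.
TEE = 2264.2045 × 1.825 = 4132.1733 kcal/day.
Carbohydrate energy = 55% × 4132.1733 = 2272.6953 kcal.
Carbohydrate = 2272.6953 ÷ 4 kcal/g = 568.1738 g.

568 g/day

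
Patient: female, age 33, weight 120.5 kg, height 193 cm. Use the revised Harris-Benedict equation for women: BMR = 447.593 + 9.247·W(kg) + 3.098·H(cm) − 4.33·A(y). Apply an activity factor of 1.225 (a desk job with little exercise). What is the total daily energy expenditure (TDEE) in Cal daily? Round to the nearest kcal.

Harris-Benedict: BMR = 447.593 + 9.247(120.5) + 3.098(193) − 4.33(33) = 2016.8805 kcal/day.
TEE = BMR × activity factor = 2016.8805 × 1.225 = 2470.6786 kcal/day.

2471 Cal daily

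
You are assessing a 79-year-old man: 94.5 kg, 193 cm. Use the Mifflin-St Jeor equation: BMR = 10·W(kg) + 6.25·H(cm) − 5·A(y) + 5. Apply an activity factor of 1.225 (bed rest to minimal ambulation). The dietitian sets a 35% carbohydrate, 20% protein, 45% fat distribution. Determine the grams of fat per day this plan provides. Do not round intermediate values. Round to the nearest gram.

108 g/day

Mifflin-St Jeor (male): BMR = 10(94.5) + 6.25(193) − 5(79) + 5 = 945 + 1206.25 − 395 + 5 = 1761.25 kcal/day.
TEE = 1761.25 × 1.225 = 2157.5313 kcal/day.
Fat energy = 45% × 2157.5313 = 970.8891 kcal.
Fat = 970.8891 ÷ 9 kcal/g = 107.8766 g.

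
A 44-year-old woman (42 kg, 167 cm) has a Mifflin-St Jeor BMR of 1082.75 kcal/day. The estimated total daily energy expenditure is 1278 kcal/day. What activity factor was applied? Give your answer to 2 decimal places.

Activity factor = TEE ÷ BMR = 1278 ÷ 1082.75 = 1.18.

1.18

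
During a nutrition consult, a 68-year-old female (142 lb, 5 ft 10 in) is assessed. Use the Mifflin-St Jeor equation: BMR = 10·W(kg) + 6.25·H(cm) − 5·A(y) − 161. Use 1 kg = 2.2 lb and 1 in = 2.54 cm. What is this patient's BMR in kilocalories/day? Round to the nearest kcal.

1256 kilocalories/day

Convert to metric: weight = 142 ÷ 2.2 = 64.5455 kg; height = (5×12 + 10) × 2.54 = 70 × 2.54 = 177.8 cm.
Mifflin-St Jeor (female): BMR = 10(64.5455) + 6.25(177.8) − 5(68) − 161 = 645.4545 + 1111.25 − 340 − 161 = 1255.7045 kcal/day.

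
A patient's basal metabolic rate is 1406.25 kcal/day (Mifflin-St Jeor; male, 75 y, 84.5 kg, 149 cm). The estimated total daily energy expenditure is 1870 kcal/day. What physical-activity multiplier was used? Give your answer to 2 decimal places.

1.33

Activity factor = TEE ÷ BMR = 1870 ÷ 1406.25 = 1.33.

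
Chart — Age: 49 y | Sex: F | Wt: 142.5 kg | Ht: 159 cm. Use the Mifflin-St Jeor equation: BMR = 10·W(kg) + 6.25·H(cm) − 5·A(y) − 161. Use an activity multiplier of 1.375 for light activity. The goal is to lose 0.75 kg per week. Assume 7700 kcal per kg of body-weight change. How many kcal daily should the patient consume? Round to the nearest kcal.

Mifflin-St Jeor (female): BMR = 10(142.5) + 6.25(159) − 5(49) − 161 = 1425 + 993.75 − 245 − 161 = 2012.75 kcal/day.
TEE = 2012.75 × 1.375 = 2767.5313 kcal/day.
Required daily deficit = 0.75 × 7700 ÷ 7 = 825 kcal/day.
Target intake = 2767.5313 − 825 = 1942.5313 kcal/day.

1943 kcal daily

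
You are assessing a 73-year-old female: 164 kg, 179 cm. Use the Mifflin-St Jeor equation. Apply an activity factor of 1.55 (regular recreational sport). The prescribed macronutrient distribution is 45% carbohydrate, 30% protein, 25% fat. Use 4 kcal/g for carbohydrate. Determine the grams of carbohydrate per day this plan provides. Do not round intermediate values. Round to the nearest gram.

389 g/day

Mifflin-St Jeor (female): BMR = 10(164) + 6.25(179) − 5(73) − 161 = 1640 + 1118.75 − 365 − 161 = 2232.75 kcal/day.
TEE = 2232.75 × 1.55 = 3460.7625 kcal/day.
Carbohydrate energy = 45% × 3460.7625 = 1557.3431 kcal.
Carbohydrate = 1557.3431 ÷ 4 kcal/g = 389.3358 g.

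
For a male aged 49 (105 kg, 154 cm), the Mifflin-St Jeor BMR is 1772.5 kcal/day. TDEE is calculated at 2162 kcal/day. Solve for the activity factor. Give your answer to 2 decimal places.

1.22

Activity factor = TEE ÷ BMR = 2162 ÷ 1772.5 = 1.22.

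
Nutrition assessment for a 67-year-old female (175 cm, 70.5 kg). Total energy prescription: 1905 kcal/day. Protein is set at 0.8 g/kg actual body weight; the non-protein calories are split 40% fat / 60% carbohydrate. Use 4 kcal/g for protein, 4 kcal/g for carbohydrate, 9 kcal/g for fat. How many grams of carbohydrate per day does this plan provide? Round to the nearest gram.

252 g/day

Protein = 0.8 × 70.5 = 56.4 g → 56.4 × 4 = 225.6 kcal.
Non-protein calories = 1905 − 225.6 = 1679.4 kcal.
Fat: 40% × 1679.4 = 671.76 kcal; carbohydrate: 1007.64 kcal.
Carbohydrate: 1007.64 kcal ÷ 4 kcal/g = 251.91 g.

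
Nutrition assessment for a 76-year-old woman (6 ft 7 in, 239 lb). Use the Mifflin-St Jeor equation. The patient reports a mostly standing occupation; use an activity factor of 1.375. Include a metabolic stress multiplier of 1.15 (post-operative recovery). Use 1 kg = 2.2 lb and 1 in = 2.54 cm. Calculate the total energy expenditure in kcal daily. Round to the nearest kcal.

Convert to metric: weight = 239 ÷ 2.2 = 108.6364 kg; height = (6×12 + 7) × 2.54 = 79 × 2.54 = 200.66 cm.
Mifflin-St Jeor (female): BMR = 10(108.6364) + 6.25(200.66) − 5(76) − 161 = 1086.3636 + 1254.125 − 380 − 161 = 1799.4886 kcal/day.
TEE = BMR × activity factor = 1799.4886 × 1.375 = 2474.2969 kcal/day.
Apply stress factor: 2474.2969 × 1.15 = 2845.4414 kcal/day.

2845 kcal daily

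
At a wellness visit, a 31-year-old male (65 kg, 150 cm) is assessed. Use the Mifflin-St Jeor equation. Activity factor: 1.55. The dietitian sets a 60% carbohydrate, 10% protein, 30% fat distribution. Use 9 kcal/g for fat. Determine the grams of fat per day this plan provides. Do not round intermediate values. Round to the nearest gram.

74 g/day

Mifflin-St Jeor (male): BMR = 10(65) + 6.25(150) − 5(31) + 5 = 650 + 937.5 − 155 + 5 = 1437.5 kcal/day.
TEE = 1437.5 × 1.55 = 2228.125 kcal/day.
Fat energy = 30% × 2228.125 = 668.4375 kcal.
Fat = 668.4375 ÷ 9 kcal/g = 74.2708 g.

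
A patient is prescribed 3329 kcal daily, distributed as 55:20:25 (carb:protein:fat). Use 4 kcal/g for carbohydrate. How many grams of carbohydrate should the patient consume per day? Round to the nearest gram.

458 g/day

Carbohydrate energy = 55% × 3329 = 1830.95 kcal.
At 4 kcal/g: 1830.95 ÷ 4 = 457.7375 g.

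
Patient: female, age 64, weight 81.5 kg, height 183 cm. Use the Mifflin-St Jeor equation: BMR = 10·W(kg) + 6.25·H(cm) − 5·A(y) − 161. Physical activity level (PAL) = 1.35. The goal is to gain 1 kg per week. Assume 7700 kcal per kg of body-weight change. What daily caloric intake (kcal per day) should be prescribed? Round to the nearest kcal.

Mifflin-St Jeor (female): BMR = 10(81.5) + 6.25(183) − 5(64) − 161 = 815 + 1143.75 − 320 − 161 = 1477.75 kcal/day.
TEE = 1477.75 × 1.35 = 1994.9625 kcal/day.
Required daily surplus = 1 × 7700 ÷ 7 = 1100 kcal/day.
Target intake = 1994.9625 + 1100 = 3094.9625 kcal/day.

3095 kcal per day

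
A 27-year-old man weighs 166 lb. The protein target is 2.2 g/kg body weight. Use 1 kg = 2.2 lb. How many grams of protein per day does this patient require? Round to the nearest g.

166 g/day

Weight in kg = 166 ÷ 2.2 = 75.4545 kg.
Protein = 2.2 g/kg × 75.4545 kg = 166 g/day.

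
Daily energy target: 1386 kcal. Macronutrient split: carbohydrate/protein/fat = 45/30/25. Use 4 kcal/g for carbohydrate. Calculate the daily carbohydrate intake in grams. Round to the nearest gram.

Carbohydrate energy = 45% × 1386 = 623.7 kcal.
At 4 kcal/g: 623.7 ÷ 4 = 155.925 g.

156 g/day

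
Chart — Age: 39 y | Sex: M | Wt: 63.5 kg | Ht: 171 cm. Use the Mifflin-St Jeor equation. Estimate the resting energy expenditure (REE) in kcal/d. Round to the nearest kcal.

Mifflin-St Jeor (male): BMR = 10(63.5) + 6.25(171) − 5(39) + 5 = 635 + 1068.75 − 195 + 5 = 1513.75 kcal/day.

1514 kcal/d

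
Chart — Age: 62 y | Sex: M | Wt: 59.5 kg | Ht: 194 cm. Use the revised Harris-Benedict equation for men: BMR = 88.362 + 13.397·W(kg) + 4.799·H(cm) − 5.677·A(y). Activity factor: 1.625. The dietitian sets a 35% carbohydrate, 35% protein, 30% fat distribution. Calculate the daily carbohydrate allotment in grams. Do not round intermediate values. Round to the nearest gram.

Harris-Benedict: BMR = 88.362 + 13.397(59.5) + 4.799(194) − 5.677(62) = 1464.5155 kcal/day.
TEE = 1464.5155 × 1.625 = 2379.8377 kcal/day.
Carbohydrate energy = 35% × 2379.8377 = 832.9432 kcal.
Carbohydrate = 832.9432 ÷ 4 kcal/g = 208.2358 g.

208 g/day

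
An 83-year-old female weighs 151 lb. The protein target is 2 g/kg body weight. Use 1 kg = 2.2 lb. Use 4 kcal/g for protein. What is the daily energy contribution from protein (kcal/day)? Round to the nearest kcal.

549 kcal/day

Weight in kg = 151 ÷ 2.2 = 68.6364 kg.
Protein = 2 g/kg × 68.6364 kg = 137.2727 g/day.
Protein energy = 137.2727 g × 4 kcal/g = 549.0909 kcal/day.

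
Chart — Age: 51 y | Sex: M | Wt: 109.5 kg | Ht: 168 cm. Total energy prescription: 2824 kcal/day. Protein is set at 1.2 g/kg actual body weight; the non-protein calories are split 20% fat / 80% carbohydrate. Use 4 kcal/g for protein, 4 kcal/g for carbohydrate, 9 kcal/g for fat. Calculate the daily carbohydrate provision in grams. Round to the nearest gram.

460 g/day

Protein = 1.2 × 109.5 = 131.4 g → 131.4 × 4 = 525.6 kcal.
Non-protein calories = 2824 − 525.6 = 2298.4 kcal.
Fat: 20% × 2298.4 = 459.68 kcal; carbohydrate: 1838.72 kcal.
Carbohydrate: 1838.72 kcal ÷ 4 kcal/g = 459.68 g.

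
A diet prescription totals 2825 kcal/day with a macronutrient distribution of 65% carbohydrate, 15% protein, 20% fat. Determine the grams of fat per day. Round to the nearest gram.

63 g/day

Fat energy = 20% × 2825 = 565 kcal.
At 9 kcal/g: 565 ÷ 9 = 62.7778 g.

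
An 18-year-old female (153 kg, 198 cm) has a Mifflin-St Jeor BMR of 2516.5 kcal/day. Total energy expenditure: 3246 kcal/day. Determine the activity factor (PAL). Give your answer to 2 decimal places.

1.29

Activity factor = TEE ÷ BMR = 3246 ÷ 2516.5 = 1.29.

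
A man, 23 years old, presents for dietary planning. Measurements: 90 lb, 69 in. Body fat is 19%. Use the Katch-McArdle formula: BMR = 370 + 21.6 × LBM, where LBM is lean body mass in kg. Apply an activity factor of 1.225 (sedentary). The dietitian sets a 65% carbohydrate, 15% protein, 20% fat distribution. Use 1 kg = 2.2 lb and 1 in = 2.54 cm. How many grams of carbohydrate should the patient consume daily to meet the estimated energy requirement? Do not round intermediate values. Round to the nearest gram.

Convert to metric: weight = 90 ÷ 2.2 = 40.9091 kg; height = 69 × 2.54 = 175.26 cm.
LBM = 40.9091 × (1 − 0.19) = 33.1364 kg. Katch-McArdle: BMR = 370 + 21.6 × 33.1364 = 1085.7455 kcal/day.
TEE = 1085.7455 × 1.225 = 1330.0382 kcal/day.
Carbohydrate energy = 65% × 1330.0382 = 864.5248 kcal.
Carbohydrate = 864.5248 ÷ 4 kcal/g = 216.1312 g.

216 g/day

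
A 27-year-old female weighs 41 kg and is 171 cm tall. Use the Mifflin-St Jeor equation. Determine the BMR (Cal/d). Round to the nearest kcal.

1183 Cal/d

Mifflin-St Jeor (female): BMR = 10(41) + 6.25(171) − 5(27) − 161 = 410 + 1068.75 − 135 − 161 = 1182.75 kcal/day.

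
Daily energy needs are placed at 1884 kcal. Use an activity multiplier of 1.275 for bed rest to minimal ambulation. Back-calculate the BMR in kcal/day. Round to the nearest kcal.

1478 kcal/day

BMR = TEE ÷ activity factor = 1884 ÷ 1.275 = 1477.6471 kcal/day.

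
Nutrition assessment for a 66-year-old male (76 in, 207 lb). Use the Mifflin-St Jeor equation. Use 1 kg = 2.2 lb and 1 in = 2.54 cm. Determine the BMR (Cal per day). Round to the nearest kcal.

1822 Cal per day

Convert to metric: weight = 207 ÷ 2.2 = 94.0909 kg; height = 76 × 2.54 = 193.04 cm.
Mifflin-St Jeor (male): BMR = 10(94.0909) + 6.25(193.04) − 5(66) + 5 = 940.9091 + 1206.5 − 330 + 5 = 1822.4091 kcal/day.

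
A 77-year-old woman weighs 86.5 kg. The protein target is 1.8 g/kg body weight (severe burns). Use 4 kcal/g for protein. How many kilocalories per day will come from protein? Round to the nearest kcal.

Protein = 1.8 g/kg × 86.5 kg = 155.7 g/day.
Protein energy = 155.7 g × 4 kcal/g = 622.8 kcal/day.

623 kcal/day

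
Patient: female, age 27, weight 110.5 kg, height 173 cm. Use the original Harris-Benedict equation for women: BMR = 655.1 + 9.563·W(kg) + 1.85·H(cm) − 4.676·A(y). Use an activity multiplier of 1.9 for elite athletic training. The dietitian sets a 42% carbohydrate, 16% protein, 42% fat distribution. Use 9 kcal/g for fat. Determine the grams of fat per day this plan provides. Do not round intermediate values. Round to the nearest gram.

Harris-Benedict: BMR = 655.1 + 9.563(110.5) + 1.85(173) − 4.676(27) = 1905.6095 kcal/day.
TEE = 1905.6095 × 1.9 = 3620.6581 kcal/day.
Fat energy = 42% × 3620.6581 = 1520.6764 kcal.
Fat = 1520.6764 ÷ 9 kcal/g = 168.964 g.

169 g/day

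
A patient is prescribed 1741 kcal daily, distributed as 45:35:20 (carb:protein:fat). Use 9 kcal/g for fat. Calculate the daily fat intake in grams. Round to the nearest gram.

39 g/day

Fat energy = 20% × 1741 = 348.2 kcal.
At 9 kcal/g: 348.2 ÷ 9 = 38.6889 g.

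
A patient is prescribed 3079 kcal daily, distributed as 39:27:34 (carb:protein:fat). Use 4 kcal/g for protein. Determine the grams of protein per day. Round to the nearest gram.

Protein energy = 27% × 3079 = 831.33 kcal.
At 4 kcal/g: 831.33 ÷ 4 = 207.8325 g.

208 g/day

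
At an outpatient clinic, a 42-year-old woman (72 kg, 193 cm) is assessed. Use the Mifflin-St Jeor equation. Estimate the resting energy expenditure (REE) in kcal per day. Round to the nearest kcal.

1555 kcal per day

Mifflin-St Jeor (female): BMR = 10(72) + 6.25(193) − 5(42) − 161 = 720 + 1206.25 − 210 − 161 = 1555.25 kcal/day.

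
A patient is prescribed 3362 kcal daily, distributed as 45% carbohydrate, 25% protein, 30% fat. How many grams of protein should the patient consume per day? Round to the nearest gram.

Protein energy = 25% × 3362 = 840.5 kcal.
At 4 kcal/g: 840.5 ÷ 4 = 210.125 g.

210 g/day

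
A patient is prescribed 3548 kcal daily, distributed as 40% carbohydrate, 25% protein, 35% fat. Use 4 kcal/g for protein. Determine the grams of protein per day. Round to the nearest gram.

222 g/day

Protein energy = 25% × 3548 = 887 kcal.
At 4 kcal/g: 887 ÷ 4 = 221.75 g.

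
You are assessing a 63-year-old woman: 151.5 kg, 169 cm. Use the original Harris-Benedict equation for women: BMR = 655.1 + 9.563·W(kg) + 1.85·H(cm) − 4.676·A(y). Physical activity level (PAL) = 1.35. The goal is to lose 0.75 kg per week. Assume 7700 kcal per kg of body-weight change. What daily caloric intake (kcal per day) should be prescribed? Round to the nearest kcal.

2040 kcal per day

Harris-Benedict: BMR = 655.1 + 9.563(151.5) + 1.85(169) − 4.676(63) = 2121.9565 kcal/day.
TEE = 2121.9565 × 1.35 = 2864.6413 kcal/day.
Required daily deficit = 0.75 × 7700 ÷ 7 = 825 kcal/day.
Target intake = 2864.6413 − 825 = 2039.6413 kcal/day.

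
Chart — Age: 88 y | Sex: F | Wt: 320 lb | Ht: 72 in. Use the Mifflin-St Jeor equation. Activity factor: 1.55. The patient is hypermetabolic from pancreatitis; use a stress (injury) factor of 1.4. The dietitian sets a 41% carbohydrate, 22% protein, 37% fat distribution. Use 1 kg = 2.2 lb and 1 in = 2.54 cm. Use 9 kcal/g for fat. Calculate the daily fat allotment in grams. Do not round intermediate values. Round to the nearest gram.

178 g/day

Convert to metric: weight = 320 ÷ 2.2 = 145.4545 kg; height = 72 × 2.54 = 182.88 cm.
Mifflin-St Jeor (female): BMR = 10(145.4545) + 6.25(182.88) − 5(88) − 161 = 1454.5455 + 1143 − 440 − 161 = 1996.5455 kcal/day.
TEE = 1996.5455 × 1.55 = 3094.6455 kcal/day.
With stress factor 1.4: 3094.6455 × 1.4 = 4332.5036 kcal/day.
Fat energy = 37% × 4332.5036 = 1603.0263 kcal.
Fat = 1603.0263 ÷ 9 kcal/g = 178.114 g.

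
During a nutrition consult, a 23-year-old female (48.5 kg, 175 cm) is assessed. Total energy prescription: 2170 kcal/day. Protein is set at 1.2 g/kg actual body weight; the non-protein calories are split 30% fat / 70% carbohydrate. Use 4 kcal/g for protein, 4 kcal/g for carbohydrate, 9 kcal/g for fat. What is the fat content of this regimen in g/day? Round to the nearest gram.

Protein = 1.2 × 48.5 = 58.2 g → 58.2 × 4 = 232.8 kcal.
Non-protein calories = 2170 − 232.8 = 1937.2 kcal.
Fat: 30% × 1937.2 = 581.16 kcal; carbohydrate: 1356.04 kcal.
Fat: 581.16 kcal ÷ 9 kcal/g = 64.5733 g.

65 g/day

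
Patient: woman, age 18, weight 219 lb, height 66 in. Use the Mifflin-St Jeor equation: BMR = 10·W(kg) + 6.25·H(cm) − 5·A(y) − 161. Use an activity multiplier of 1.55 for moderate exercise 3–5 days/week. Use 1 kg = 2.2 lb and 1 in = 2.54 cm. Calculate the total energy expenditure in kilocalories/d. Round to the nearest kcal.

Convert to metric: weight = 219 ÷ 2.2 = 99.5455 kg; height = 66 × 2.54 = 167.64 cm.
Mifflin-St Jeor (female): BMR = 10(99.5455) + 6.25(167.64) − 5(18) − 161 = 995.4545 + 1047.75 − 90 − 161 = 1792.2045 kcal/day.
TEE = BMR × activity factor = 1792.2045 × 1.55 = 2777.917 kcal/day.

2778 kilocalories/d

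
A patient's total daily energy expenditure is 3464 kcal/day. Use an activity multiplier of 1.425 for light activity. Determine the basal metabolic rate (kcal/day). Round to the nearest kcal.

2431 kcal/day

BMR = TEE ÷ activity factor = 3464 ÷ 1.425 = 2430.8772 kcal/day.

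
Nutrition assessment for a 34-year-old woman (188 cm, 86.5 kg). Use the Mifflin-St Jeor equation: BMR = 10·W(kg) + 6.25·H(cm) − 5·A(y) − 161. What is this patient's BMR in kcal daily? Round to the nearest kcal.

1709 kcal daily

Mifflin-St Jeor (female): BMR = 10(86.5) + 6.25(188) − 5(34) − 161 = 865 + 1175 − 170 − 161 = 1709 kcal/day.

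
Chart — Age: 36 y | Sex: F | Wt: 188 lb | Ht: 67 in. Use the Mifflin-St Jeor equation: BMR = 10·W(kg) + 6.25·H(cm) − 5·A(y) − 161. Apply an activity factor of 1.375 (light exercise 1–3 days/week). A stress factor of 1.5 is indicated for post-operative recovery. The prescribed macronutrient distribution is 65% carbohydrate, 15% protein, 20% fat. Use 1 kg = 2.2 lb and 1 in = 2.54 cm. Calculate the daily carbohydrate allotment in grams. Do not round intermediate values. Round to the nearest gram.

Convert to metric: weight = 188 ÷ 2.2 = 85.4545 kg; height = 67 × 2.54 = 170.18 cm.
Mifflin-St Jeor (female): BMR = 10(85.4545) + 6.25(170.18) − 5(36) − 161 = 854.5455 + 1063.625 − 180 − 161 = 1577.1705 kcal/day.
TEE = 1577.1705 × 1.375 = 2168.6094 kcal/day.
With stress factor 1.5: 2168.6094 × 1.5 = 3252.9141 kcal/day.
Carbohydrate energy = 65% × 3252.9141 = 2114.3941 kcal.
Carbohydrate = 2114.3941 ÷ 4 kcal/g = 528.5985 g.

529 g/day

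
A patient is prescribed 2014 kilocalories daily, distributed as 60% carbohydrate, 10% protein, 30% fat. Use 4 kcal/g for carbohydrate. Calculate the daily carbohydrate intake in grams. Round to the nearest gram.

Carbohydrate energy = 60% × 2014 = 1208.4 kcal.
At 4 kcal/g: 1208.4 ÷ 4 = 302.1 g.

302 g/day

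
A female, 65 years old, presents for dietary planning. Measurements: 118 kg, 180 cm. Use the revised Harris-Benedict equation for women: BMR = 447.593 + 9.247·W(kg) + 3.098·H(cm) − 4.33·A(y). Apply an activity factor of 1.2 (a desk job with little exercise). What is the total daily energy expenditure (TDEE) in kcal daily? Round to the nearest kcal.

Harris-Benedict: BMR = 447.593 + 9.247(118) + 3.098(180) − 4.33(65) = 1814.929 kcal/day.
TEE = BMR × activity factor = 1814.929 × 1.2 = 2177.9148 kcal/day.

2178 kcal daily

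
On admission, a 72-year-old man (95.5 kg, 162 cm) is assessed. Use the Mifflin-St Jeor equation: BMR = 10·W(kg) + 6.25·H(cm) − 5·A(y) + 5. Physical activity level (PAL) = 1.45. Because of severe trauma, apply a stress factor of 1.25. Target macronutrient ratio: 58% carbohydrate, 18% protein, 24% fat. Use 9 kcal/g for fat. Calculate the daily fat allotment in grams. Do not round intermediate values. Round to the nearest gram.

78 g/day

Mifflin-St Jeor (male): BMR = 10(95.5) + 6.25(162) − 5(72) + 5 = 955 + 1012.5 − 360 + 5 = 1612.5 kcal/day.
TEE = 1612.5 × 1.45 = 2338.125 kcal/day.
With stress factor 1.25: 2338.125 × 1.25 = 2922.6563 kcal/day.
Fat energy = 24% × 2922.6563 = 701.4375 kcal.
Fat = 701.4375 ÷ 9 kcal/g = 77.9375 g.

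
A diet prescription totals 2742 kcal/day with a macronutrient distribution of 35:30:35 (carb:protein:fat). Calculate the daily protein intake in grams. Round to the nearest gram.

206 g/day

Protein energy = 30% × 2742 = 822.6 kcal.
At 4 kcal/g: 822.6 ÷ 4 = 205.65 g.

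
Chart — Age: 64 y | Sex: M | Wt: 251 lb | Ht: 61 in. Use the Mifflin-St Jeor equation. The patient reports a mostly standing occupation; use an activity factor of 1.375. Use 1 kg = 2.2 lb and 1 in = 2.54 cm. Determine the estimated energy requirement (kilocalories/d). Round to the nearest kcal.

2467 kilocalories/d

Convert to metric: weight = 251 ÷ 2.2 = 114.0909 kg; height = 61 × 2.54 = 154.94 cm.
Mifflin-St Jeor (male): BMR = 10(114.0909) + 6.25(154.94) − 5(64) + 5 = 1140.9091 + 968.375 − 320 + 5 = 1794.2841 kcal/day.
TEE = BMR × activity factor = 1794.2841 × 1.375 = 2467.1406 kcal/day.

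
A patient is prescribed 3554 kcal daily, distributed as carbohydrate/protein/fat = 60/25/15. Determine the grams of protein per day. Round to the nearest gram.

Protein energy = 25% × 3554 = 888.5 kcal.
At 4 kcal/g: 888.5 ÷ 4 = 222.125 g.

222 g/day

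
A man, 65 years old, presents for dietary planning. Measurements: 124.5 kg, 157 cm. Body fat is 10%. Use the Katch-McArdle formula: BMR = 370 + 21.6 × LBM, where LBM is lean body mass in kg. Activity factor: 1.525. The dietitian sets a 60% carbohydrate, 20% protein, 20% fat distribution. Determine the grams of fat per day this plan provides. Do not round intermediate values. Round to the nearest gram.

95 g/day

LBM = 124.5 × (1 − 0.1) = 112.05 kg. Katch-McArdle: BMR = 370 + 21.6 × 112.05 = 2790.28 kcal/day.
TEE = 2790.28 × 1.525 = 4255.177 kcal/day.
Fat energy = 20% × 4255.177 = 851.0354 kcal.
Fat = 851.0354 ÷ 9 kcal/g = 94.5595 g.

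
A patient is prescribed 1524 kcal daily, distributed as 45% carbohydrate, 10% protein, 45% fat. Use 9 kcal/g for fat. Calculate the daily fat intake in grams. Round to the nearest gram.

76 g/day

Fat energy = 45% × 1524 = 685.8 kcal.
At 9 kcal/g: 685.8 ÷ 9 = 76.2 g.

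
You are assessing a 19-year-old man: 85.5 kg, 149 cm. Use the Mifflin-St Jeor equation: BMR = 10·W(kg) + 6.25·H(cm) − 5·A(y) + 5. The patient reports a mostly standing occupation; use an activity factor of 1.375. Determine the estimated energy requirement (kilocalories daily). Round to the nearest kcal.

2332 kilocalories daily

Mifflin-St Jeor (male): BMR = 10(85.5) + 6.25(149) − 5(19) + 5 = 855 + 931.25 − 95 + 5 = 1696.25 kcal/day.
TEE = BMR × activity factor = 1696.25 × 1.375 = 2332.3438 kcal/day.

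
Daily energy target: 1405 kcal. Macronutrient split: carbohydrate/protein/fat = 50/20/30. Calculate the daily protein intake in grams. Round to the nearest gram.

Protein energy = 20% × 1405 = 281 kcal.
At 4 kcal/g: 281 ÷ 4 = 70.25 g.

70 g/day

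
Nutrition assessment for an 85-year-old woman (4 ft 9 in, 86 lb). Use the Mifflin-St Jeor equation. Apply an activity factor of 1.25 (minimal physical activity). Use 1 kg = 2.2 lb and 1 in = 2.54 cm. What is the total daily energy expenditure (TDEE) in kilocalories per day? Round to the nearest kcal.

Convert to metric: weight = 86 ÷ 2.2 = 39.0909 kg; height = (4×12 + 9) × 2.54 = 57 × 2.54 = 144.78 cm.
Mifflin-St Jeor (female): BMR = 10(39.0909) + 6.25(144.78) − 5(85) − 161 = 390.9091 + 904.875 − 425 − 161 = 709.7841 kcal/day.
TEE = BMR × activity factor = 709.7841 × 1.25 = 887.2301 kcal/day.

887 kilocalories per day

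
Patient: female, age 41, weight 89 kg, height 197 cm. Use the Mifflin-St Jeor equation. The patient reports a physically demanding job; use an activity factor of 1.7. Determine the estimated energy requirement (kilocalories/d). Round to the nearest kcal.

Mifflin-St Jeor (female): BMR = 10(89) + 6.25(197) − 5(41) − 161 = 890 + 1231.25 − 205 − 161 = 1755.25 kcal/day.
TEE = BMR × activity factor = 1755.25 × 1.7 = 2983.925 kcal/day.

2984 kilocalories/d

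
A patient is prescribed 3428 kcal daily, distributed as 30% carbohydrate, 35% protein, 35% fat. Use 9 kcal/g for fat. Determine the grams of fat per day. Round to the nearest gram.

133 g/day

Fat energy = 35% × 3428 = 1199.8 kcal.
At 9 kcal/g: 1199.8 ÷ 9 = 133.3111 g.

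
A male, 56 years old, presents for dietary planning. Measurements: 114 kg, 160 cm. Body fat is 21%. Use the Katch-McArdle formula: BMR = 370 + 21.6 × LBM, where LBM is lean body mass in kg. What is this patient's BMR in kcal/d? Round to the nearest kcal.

2315 kcal/d

LBM = 114 × (1 − 0.21) = 90.06 kg. Katch-McArdle: BMR = 370 + 21.6 × 90.06 = 2315.296 kcal/day.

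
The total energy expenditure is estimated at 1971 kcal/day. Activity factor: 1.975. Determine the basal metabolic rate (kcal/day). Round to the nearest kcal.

998 kcal/day

BMR = TEE ÷ activity factor = 1971 ÷ 1.975 = 997.9747 kcal/day.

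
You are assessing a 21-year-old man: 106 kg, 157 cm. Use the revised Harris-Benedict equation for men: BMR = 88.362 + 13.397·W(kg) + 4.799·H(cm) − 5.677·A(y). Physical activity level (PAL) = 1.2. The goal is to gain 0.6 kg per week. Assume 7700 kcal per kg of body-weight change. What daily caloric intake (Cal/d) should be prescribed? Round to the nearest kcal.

3231 Cal/d

Harris-Benedict: BMR = 88.362 + 13.397(106) + 4.799(157) − 5.677(21) = 2142.67 kcal/day.
TEE = 2142.67 × 1.2 = 2571.204 kcal/day.
Required daily surplus = 0.6 × 7700 ÷ 7 = 660 kcal/day.
Target intake = 2571.204 + 660 = 3231.204 kcal/day.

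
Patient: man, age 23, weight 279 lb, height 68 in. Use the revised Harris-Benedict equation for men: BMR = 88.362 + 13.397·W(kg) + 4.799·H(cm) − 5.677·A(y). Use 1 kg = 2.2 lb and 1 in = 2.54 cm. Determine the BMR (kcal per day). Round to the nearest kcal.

2486 kcal per day

Convert to metric: weight = 279 ÷ 2.2 = 126.8182 kg; height = 68 × 2.54 = 172.72 cm.
Harris-Benedict: BMR = 88.362 + 13.397(126.8182) + 4.799(172.72) − 5.677(23) = 2485.6575 kcal/day.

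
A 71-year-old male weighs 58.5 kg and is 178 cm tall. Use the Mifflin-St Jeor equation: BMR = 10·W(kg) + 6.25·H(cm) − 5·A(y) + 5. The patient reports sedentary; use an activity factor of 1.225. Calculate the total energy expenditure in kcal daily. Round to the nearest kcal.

Mifflin-St Jeor (male): BMR = 10(58.5) + 6.25(178) − 5(71) + 5 = 585 + 1112.5 − 355 + 5 = 1347.5 kcal/day.
TEE = BMR × activity factor = 1347.5 × 1.225 = 1650.6875 kcal/day.

1651 kcal daily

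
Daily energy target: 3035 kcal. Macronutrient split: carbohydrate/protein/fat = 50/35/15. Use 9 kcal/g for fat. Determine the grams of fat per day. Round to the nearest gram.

Fat energy = 15% × 3035 = 455.25 kcal.
At 9 kcal/g: 455.25 ÷ 9 = 50.5833 g.

51 g/day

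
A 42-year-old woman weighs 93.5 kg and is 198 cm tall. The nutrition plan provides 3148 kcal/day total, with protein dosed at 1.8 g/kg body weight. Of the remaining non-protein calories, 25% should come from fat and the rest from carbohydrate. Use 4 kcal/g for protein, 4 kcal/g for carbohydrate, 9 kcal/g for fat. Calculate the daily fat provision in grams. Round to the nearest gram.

69 g/day

Protein = 1.8 × 93.5 = 168.3 g → 168.3 × 4 = 673.2 kcal.
Non-protein calories = 3148 − 673.2 = 2474.8 kcal.
Fat: 25% × 2474.8 = 618.7 kcal; carbohydrate: 1856.1 kcal.
Fat: 618.7 kcal ÷ 9 kcal/g = 68.7444 g.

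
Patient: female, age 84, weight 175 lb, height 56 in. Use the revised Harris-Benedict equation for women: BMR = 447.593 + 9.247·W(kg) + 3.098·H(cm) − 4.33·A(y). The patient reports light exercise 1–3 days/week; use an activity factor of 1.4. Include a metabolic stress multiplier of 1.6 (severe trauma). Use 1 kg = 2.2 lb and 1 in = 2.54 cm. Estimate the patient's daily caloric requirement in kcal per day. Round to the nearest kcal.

Convert to metric: weight = 175 ÷ 2.2 = 79.5455 kg; height = 56 × 2.54 = 142.24 cm.
Harris-Benedict: BMR = 447.593 + 9.247(79.5455) + 3.098(142.24) − 4.33(84) = 1260.0893 kcal/day.
TEE = BMR × activity factor = 1260.0893 × 1.4 = 1764.1251 kcal/day.
Apply stress factor: 1764.1251 × 1.6 = 2822.6001 kcal/day.

2823 kcal per day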